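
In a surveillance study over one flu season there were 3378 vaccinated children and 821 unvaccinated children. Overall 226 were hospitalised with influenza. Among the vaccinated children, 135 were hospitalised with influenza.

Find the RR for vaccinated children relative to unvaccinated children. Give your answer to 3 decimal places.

vaccinated children without the outcome: 3378 − 135 = 3243
unvaccinated children with the outcome: 226 − 135 = 91
unvaccinated children without the outcome: 821 − 91 = 730
risk, vaccinated children = 135/3378 = 0.03996
risk, unvaccinated children = 91/821 = 0.11084
RR = 0.03996 / 0.11084 = 0.361

RR ≈ 0.361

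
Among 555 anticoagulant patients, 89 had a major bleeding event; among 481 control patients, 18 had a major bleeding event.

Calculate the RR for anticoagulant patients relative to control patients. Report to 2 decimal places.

risk, anticoagulant patients = 89/555 = 0.16036
risk, control patients = 18/481 = 0.03742
RR = 0.16036 / 0.03742 = 4.29

4.29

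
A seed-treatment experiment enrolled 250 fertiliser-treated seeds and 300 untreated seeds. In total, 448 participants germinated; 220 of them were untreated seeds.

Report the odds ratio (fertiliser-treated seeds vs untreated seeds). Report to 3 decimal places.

OR ≈ 3.769

fertiliser-treated seeds with the outcome: 448 − 220 = 228
fertiliser-treated seeds without the outcome: 250 − 228 = 22
untreated seeds without the outcome: 300 − 220 = 80
odds, fertiliser-treated seeds = 228/22 = 10.3636
odds, untreated seeds = 220/80 = 2.7500
OR = 10.3636 / 2.7500 = 3.769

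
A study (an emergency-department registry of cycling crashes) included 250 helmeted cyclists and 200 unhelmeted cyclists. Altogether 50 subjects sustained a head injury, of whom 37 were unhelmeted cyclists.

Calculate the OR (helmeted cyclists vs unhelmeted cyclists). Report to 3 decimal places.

helmeted cyclists with the outcome: 50 − 37 = 13
helmeted cyclists without the outcome: 250 − 13 = 237
unhelmeted cyclists without the outcome: 200 − 37 = 163
odds, helmeted cyclists = 13/237 = 0.0549
odds, unhelmeted cyclists = 37/163 = 0.2270
OR = 0.0549 / 0.2270 = 0.242

OR: 0.242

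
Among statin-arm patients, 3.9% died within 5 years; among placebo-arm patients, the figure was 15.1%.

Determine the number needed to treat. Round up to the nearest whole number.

9

absolute risk difference = 0.112000
1 / 0.112000 = 8.929 → round up → 9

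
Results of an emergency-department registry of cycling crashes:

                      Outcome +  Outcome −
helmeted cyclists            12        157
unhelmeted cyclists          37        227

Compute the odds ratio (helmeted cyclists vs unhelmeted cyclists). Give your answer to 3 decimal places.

OR = (12 × 227) / (157 × 37) = 2724/5809 ≈ 0.469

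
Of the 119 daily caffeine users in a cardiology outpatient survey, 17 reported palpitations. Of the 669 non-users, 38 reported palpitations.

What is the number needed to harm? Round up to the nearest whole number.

risk, daily caffeine users = 17/119 = 0.142857
risk, non-users = 38/669 = 0.056801
absolute risk difference = 0.086056
1 / 0.086056 = 11.620 → round up → 12

12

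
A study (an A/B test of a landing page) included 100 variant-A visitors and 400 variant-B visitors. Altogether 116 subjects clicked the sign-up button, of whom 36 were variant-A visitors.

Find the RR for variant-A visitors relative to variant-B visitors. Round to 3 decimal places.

variant-A visitors without the outcome: 100 − 36 = 64
variant-B visitors with the outcome: 116 − 36 = 80
variant-B visitors without the outcome: 400 − 80 = 320
risk, variant-A visitors = 36/100 = 0.3600
risk, variant-B visitors = 80/400 = 0.2000
RR = 0.3600 / 0.2000 = 1.800

RR: 1.800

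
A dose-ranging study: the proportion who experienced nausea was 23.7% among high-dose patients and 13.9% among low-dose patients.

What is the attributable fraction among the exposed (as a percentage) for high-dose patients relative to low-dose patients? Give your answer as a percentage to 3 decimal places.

AR% = (0.2370 − 0.1390) / 0.2370 = 0.4135 → 41.350%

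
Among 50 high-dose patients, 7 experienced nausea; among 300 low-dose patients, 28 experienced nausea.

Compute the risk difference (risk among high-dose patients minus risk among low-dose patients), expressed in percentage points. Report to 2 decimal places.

risk, high-dose patients = 7/50 = 0.1400
risk, low-dose patients = 28/300 = 0.0933
risk difference = 0.1400 − 0.0933 = 0.0467 → 4.67 percentage points

RD = 4.67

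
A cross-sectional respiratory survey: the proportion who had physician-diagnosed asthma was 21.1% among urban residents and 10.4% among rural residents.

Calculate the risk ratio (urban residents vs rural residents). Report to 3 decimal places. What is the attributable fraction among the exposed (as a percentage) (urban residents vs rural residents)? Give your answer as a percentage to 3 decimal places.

RR = 2.029; AR% = 50.711%

RR = 0.2110 / 0.1040 = 2.029
AR% = (0.2110 − 0.1040) / 0.2110 = 0.5071 → 50.711%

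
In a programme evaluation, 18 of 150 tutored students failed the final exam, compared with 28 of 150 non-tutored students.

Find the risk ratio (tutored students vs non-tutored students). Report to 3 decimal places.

0.643

risk, tutored students = 18/150 = 0.1200
risk, non-tutored students = 28/150 = 0.1867
RR = 0.1200 / 0.1867 = 0.643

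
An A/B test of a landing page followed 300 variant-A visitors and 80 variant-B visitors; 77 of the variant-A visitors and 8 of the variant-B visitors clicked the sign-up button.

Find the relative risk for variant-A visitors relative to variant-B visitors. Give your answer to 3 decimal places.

RR: 2.567

risk, variant-A visitors = 77/300 = 0.2567
risk, variant-B visitors = 8/80 = 0.1000
RR = 0.2567 / 0.1000 = 2.567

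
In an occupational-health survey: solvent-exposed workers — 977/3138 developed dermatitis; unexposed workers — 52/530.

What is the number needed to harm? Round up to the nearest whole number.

risk, solvent-exposed workers = 977/3138 = 0.311345
risk, unexposed workers = 52/530 = 0.098113
absolute risk difference = 0.213232
1 / 0.213232 = 4.690 → round up → 5

NNH: 5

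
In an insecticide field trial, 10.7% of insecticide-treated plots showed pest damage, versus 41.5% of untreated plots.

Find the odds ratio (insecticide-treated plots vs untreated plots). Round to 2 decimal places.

0.17

odds, insecticide-treated plots = 0.1070/0.8930 = 0.1198
odds, untreated plots = 0.4150/0.5850 = 0.7094
OR = 0.1198 / 0.7094 = 0.17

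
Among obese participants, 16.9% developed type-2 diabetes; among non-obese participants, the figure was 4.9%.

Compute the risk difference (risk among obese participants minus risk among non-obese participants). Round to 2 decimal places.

risk difference = 0.16900 − 0.04900 = 0.12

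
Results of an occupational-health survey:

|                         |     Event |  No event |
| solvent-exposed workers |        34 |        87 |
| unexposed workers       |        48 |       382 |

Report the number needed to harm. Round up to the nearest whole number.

6

risk, solvent-exposed workers = 34/121 = 0.280992
risk, unexposed workers = 48/430 = 0.111628
absolute risk difference = 0.169364
1 / 0.169364 = 5.904 → round up → 6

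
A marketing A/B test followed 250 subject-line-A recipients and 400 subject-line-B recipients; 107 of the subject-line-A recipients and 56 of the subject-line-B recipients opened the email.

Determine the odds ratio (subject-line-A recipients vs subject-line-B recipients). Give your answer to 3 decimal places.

4.596

odds, subject-line-A recipients = 107/143 = 0.7483
odds, subject-line-B recipients = 56/344 = 0.1628
OR = 0.7483 / 0.1628 = 4.596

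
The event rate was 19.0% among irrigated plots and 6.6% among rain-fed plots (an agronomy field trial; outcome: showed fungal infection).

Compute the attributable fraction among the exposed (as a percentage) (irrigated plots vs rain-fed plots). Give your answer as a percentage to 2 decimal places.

AR% = (0.1900 − 0.0660) / 0.1900 = 0.6526 → 65.26%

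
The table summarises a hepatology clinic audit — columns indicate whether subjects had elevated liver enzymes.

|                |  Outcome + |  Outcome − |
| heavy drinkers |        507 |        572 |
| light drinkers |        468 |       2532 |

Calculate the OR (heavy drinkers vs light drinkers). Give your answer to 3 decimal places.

OR = (507 × 2532) / (572 × 468) = 1283724/267696 ≈ 4.795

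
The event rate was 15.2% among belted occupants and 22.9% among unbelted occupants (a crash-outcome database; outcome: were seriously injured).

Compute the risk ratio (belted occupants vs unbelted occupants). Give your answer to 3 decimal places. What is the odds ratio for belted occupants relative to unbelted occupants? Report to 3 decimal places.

RR = 0.1520 / 0.2290 = 0.664
odds, belted occupants = 0.1520/0.8480 = 0.1792
odds, unbelted occupants = 0.2290/0.7710 = 0.2970
OR = 0.1792 / 0.2970 = 0.603

RR = 0.664; OR = 0.603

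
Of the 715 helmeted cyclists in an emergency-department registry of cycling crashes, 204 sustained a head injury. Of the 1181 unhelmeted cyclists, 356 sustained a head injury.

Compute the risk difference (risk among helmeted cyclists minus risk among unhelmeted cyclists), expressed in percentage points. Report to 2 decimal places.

risk, helmeted cyclists = 204/715 = 0.2853
risk, unhelmeted cyclists = 356/1181 = 0.3014
risk difference = 0.2853 − 0.3014 = -0.0161 → -1.61 percentage points

-1.61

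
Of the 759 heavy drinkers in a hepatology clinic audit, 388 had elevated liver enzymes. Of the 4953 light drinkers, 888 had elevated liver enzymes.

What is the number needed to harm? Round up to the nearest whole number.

risk, heavy drinkers = 388/759 = 0.511199
risk, light drinkers = 888/4953 = 0.179285
absolute risk difference = 0.331914
1 / 0.331914 = 3.013 → round up → 4

4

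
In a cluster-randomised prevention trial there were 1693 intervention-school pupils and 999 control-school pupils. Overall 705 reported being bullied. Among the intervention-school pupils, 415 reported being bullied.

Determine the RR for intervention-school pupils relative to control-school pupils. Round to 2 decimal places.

0.84

intervention-school pupils without the outcome: 1693 − 415 = 1278
control-school pupils with the outcome: 705 − 415 = 290
control-school pupils without the outcome: 999 − 290 = 709
risk, intervention-school pupils = 415/1693 = 0.2451
risk, control-school pupils = 290/999 = 0.2903
RR = 0.2451 / 0.2903 = 0.84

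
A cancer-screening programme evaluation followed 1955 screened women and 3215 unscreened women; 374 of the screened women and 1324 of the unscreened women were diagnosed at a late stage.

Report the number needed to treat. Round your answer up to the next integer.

risk, screened women = 374/1955 = 0.191304
risk, unscreened women = 1324/3215 = 0.411820
absolute risk difference = 0.220515
1 / 0.220515 = 4.535 → round up → 5

NNT ≈ 5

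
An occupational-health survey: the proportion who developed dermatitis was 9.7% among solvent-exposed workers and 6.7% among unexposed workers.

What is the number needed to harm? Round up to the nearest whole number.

34

absolute risk difference = 0.030000
1 / 0.030000 = 33.333 → round up → 34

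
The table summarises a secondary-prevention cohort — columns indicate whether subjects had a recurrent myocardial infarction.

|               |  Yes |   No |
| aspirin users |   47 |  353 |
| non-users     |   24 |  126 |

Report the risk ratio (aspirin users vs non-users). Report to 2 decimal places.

risk, aspirin users = 47/400 = 0.1175
risk, non-users = 24/150 = 0.1600
RR = 0.1175 / 0.1600 = 0.73

0.73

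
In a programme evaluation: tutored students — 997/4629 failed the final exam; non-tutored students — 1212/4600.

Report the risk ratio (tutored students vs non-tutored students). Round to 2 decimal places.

risk, tutored students = 997/4629 = 0.2154
risk, non-tutored students = 1212/4600 = 0.2635
RR = 0.2154 / 0.2635 = 0.82

0.82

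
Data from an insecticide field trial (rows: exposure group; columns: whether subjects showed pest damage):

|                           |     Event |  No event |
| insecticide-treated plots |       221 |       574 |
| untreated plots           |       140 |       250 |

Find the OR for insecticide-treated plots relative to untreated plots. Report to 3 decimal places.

OR = (221 × 250) / (574 × 140) = 55250/80360 ≈ 0.688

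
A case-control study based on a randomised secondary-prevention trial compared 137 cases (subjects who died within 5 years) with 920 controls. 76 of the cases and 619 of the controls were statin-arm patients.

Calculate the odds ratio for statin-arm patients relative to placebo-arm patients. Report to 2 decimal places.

odds, statin-arm patients = 76/619 = 0.1228
odds, placebo-arm patients = 61/301 = 0.2027
OR = 0.1228 / 0.2027 = 0.61

OR: 0.61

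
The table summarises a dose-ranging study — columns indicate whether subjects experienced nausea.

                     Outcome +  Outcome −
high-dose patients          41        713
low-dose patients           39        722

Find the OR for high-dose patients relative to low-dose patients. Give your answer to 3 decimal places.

odds, high-dose patients = 41/713 = 0.0575
odds, low-dose patients = 39/722 = 0.0540
OR = 0.0575 / 0.0540 = 1.065

OR = 1.065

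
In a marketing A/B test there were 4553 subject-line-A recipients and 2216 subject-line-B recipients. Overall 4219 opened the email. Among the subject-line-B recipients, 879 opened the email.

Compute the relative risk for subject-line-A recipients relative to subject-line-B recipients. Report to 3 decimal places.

subject-line-A recipients with the outcome: 4219 − 879 = 3340
subject-line-A recipients without the outcome: 4553 − 3340 = 1213
subject-line-B recipients without the outcome: 2216 − 879 = 1337
risk, subject-line-A recipients = 3340/4553 = 0.7336
risk, subject-line-B recipients = 879/2216 = 0.3967
RR = 0.7336 / 0.3967 = 1.849

RR = 1.849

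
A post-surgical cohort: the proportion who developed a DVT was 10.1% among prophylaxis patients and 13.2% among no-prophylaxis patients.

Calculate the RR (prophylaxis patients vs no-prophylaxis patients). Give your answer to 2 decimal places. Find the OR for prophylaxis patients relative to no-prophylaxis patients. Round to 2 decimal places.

RR = 0.77; OR = 0.74

RR = 0.1010 / 0.1320 = 0.77
odds, prophylaxis patients = 0.1010/0.8990 = 0.1123
odds, no-prophylaxis patients = 0.1320/0.8680 = 0.1521
OR = 0.1123 / 0.1521 = 0.74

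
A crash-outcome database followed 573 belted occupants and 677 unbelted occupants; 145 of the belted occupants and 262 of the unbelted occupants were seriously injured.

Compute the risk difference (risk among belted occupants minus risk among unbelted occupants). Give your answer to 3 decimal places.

-0.134

risk, belted occupants = 145/573 = 0.2531
risk, unbelted occupants = 262/677 = 0.3870
risk difference = 0.2531 − 0.3870 = -0.134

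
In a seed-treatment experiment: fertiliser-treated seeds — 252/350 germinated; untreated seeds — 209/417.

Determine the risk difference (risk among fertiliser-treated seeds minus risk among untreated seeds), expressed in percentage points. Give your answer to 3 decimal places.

21.880

risk, fertiliser-treated seeds = 252/350 = 0.7200
risk, untreated seeds = 209/417 = 0.5012
risk difference = 0.7200 − 0.5012 = 0.2188 → 21.880 percentage points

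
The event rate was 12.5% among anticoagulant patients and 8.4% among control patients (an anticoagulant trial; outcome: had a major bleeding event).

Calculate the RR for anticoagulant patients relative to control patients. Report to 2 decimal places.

RR = 0.1250 / 0.0840 = 1.49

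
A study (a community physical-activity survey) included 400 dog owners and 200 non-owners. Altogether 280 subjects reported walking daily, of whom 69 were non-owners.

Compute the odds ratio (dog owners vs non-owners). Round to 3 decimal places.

dog owners with the outcome: 280 − 69 = 211
dog owners without the outcome: 400 − 211 = 189
non-owners without the outcome: 200 − 69 = 131
odds, dog owners = 211/189 = 1.1164
odds, non-owners = 69/131 = 0.5267
OR = 1.1164 / 0.5267 = 2.120

OR ≈ 2.120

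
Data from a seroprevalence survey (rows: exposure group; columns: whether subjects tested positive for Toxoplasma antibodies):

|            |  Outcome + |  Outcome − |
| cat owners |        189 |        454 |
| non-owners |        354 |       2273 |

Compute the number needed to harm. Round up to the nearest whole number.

7

risk, cat owners = 189/643 = 0.293935
risk, non-owners = 354/2627 = 0.134754
absolute risk difference = 0.159180
1 / 0.159180 = 6.282 → round up → 7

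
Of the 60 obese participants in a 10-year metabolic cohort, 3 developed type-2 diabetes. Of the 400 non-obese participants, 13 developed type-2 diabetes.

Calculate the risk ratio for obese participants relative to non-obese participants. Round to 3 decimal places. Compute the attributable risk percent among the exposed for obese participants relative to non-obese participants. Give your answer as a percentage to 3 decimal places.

RR = 1.538; AR% = 35.000%

risk, obese participants = 3/60 = 0.05000
risk, non-obese participants = 13/400 = 0.03250
RR = 0.05000 / 0.03250 = 1.538
AR% = (0.05000 − 0.03250) / 0.05000 = 0.3500 → 35.000%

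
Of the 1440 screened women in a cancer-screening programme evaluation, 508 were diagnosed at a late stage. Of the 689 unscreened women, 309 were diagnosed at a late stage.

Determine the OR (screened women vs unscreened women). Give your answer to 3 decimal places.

OR = (508 × 380) / (932 × 309) = 193040/287988 ≈ 0.670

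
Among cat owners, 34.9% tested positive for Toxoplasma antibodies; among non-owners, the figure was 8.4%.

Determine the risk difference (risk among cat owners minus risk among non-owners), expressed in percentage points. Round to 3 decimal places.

risk difference = 0.3490 − 0.0840 = 0.2650 → 26.500 percentage points

26.500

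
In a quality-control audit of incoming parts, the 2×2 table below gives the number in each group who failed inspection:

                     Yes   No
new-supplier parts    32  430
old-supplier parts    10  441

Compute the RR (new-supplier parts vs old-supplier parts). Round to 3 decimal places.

3.124

risk, new-supplier parts = 32/462 = 0.06926
risk, old-supplier parts = 10/451 = 0.02217
RR = 0.06926 / 0.02217 = 3.124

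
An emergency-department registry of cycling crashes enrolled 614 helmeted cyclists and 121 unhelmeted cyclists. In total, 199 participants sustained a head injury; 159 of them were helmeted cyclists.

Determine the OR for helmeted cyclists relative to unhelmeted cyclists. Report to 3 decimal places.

helmeted cyclists without the outcome: 614 − 159 = 455
unhelmeted cyclists with the outcome: 199 − 159 = 40
unhelmeted cyclists without the outcome: 121 − 40 = 81
odds, helmeted cyclists = 159/455 = 0.3495
odds, unhelmeted cyclists = 40/81 = 0.4938
OR = 0.3495 / 0.4938 = 0.708

0.708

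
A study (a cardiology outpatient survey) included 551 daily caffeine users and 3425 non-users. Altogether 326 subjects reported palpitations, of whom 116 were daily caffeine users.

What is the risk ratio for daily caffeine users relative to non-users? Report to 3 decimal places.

RR ≈ 3.434

daily caffeine users without the outcome: 551 − 116 = 435
non-users with the outcome: 326 − 116 = 210
non-users without the outcome: 3425 − 210 = 3215
risk, daily caffeine users = 116/551 = 0.2105
risk, non-users = 210/3425 = 0.0613
RR = 0.2105 / 0.0613 = 3.434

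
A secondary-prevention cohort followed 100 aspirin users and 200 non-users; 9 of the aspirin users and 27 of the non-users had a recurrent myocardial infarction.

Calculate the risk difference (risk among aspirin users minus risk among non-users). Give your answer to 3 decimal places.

risk, aspirin users = 9/100 = 0.0900
risk, non-users = 27/200 = 0.1350
risk difference = 0.0900 − 0.1350 = -0.045

RD = -0.045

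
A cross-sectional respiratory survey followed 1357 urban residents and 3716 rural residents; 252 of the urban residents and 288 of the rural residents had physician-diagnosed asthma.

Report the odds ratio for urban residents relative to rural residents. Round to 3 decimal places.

OR = (252 × 3428) / (1105 × 288) = 863856/318240 ≈ 2.714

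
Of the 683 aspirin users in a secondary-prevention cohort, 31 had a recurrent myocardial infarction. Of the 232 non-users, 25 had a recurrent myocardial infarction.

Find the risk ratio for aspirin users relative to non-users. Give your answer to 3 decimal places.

risk, aspirin users = 31/683 = 0.04539
risk, non-users = 25/232 = 0.10776
RR = 0.04539 / 0.10776 = 0.421

RR: 0.421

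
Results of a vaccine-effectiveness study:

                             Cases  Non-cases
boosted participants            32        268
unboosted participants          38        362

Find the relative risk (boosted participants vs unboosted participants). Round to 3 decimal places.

risk, boosted participants = 32/300 = 0.1067
risk, unboosted participants = 38/400 = 0.0950
RR = 0.1067 / 0.0950 = 1.123

RR ≈ 1.123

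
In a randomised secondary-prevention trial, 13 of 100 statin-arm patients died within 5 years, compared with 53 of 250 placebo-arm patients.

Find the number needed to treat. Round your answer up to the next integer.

risk, statin-arm patients = 13/100 = 0.130000
risk, placebo-arm patients = 53/250 = 0.212000
absolute risk difference = 0.082000
1 / 0.082000 = 12.195 → round up → 13

13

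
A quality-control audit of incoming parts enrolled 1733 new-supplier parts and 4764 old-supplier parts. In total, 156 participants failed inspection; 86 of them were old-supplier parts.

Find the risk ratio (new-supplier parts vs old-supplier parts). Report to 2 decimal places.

new-supplier parts with the outcome: 156 − 86 = 70
new-supplier parts without the outcome: 1733 − 70 = 1663
old-supplier parts without the outcome: 4764 − 86 = 4678
risk, new-supplier parts = 70/1733 = 0.04039
risk, old-supplier parts = 86/4764 = 0.01805
RR = 0.04039 / 0.01805 = 2.24

2.24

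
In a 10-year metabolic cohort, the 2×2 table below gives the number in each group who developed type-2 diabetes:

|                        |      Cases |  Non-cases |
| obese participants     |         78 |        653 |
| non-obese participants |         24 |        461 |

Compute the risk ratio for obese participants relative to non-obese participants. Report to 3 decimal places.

risk, obese participants = 78/731 = 0.10670
risk, non-obese participants = 24/485 = 0.04948
RR = 0.10670 / 0.04948 = 2.156

RR: 2.156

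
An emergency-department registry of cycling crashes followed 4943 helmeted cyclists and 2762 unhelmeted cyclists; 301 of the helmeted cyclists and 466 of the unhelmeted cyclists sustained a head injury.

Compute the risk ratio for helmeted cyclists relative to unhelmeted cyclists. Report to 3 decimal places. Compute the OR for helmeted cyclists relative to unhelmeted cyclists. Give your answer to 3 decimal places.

RR = 0.361; OR = 0.319

risk, helmeted cyclists = 301/4943 = 0.0609
risk, unhelmeted cyclists = 466/2762 = 0.1687
RR = 0.0609 / 0.1687 = 0.361
OR = (301 × 2296) / (4642 × 466) = 691096/2163172 ≈ 0.319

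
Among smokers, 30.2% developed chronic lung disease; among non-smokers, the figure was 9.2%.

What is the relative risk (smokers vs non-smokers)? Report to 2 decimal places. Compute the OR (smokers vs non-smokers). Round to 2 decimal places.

RR = 0.3020 / 0.0920 = 3.28
odds, smokers = 0.3020/0.6980 = 0.4327
odds, non-smokers = 0.0920/0.9080 = 0.1013
OR = 0.4327 / 0.1013 = 4.27

RR = 3.28; OR = 4.27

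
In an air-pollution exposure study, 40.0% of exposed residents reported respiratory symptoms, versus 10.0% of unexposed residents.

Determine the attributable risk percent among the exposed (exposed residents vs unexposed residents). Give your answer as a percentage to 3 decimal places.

AR% = (0.4000 − 0.1000) / 0.4000 = 0.7500 → 75.000%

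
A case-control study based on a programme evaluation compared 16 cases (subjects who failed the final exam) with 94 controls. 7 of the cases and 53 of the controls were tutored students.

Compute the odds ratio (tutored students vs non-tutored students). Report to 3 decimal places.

odds, tutored students = 7/53 = 0.1321
odds, non-tutored students = 9/41 = 0.2195
OR = 0.1321 / 0.2195 = 0.602

0.602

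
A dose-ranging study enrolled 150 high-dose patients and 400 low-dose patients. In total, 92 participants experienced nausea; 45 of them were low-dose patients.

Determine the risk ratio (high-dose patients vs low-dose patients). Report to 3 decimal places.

2.785

high-dose patients with the outcome: 92 − 45 = 47
high-dose patients without the outcome: 150 − 47 = 103
low-dose patients without the outcome: 400 − 45 = 355
risk, high-dose patients = 47/150 = 0.3133
risk, low-dose patients = 45/400 = 0.1125
RR = 0.3133 / 0.1125 = 2.785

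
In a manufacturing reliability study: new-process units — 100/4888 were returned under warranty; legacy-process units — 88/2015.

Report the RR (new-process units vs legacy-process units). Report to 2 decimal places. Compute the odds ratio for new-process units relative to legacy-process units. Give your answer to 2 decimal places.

risk, new-process units = 100/4888 = 0.02046
risk, legacy-process units = 88/2015 = 0.04367
RR = 0.02046 / 0.04367 = 0.47
odds, new-process units = 100/4788 = 0.02089
odds, legacy-process units = 88/1927 = 0.04567
OR = 0.02089 / 0.04567 = 0.46

RR = 0.47; OR = 0.46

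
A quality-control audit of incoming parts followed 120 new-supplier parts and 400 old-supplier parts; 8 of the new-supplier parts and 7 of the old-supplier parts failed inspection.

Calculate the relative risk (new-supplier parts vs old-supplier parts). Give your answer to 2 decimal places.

risk, new-supplier parts = 8/120 = 0.06667
risk, old-supplier parts = 7/400 = 0.01750
RR = 0.06667 / 0.01750 = 3.81

RR ≈ 3.81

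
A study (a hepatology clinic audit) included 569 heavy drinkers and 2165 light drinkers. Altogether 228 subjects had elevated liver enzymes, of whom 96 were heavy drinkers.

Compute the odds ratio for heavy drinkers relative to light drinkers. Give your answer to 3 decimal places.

OR ≈ 3.126

heavy drinkers without the outcome: 569 − 96 = 473
light drinkers with the outcome: 228 − 96 = 132
light drinkers without the outcome: 2165 − 132 = 2033
OR = (96 × 2033) / (473 × 132) = 195168/62436 ≈ 3.126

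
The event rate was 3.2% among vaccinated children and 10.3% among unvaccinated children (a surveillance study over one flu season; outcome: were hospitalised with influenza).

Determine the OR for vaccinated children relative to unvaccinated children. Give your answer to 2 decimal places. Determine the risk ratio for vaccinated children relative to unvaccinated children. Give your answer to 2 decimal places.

OR = 0.29; RR = 0.31

odds, vaccinated children = 0.03200/0.96800 = 0.03306
odds, unvaccinated children = 0.10300/0.89700 = 0.11483
OR = 0.03306 / 0.11483 = 0.29
RR = 0.03200 / 0.10300 = 0.31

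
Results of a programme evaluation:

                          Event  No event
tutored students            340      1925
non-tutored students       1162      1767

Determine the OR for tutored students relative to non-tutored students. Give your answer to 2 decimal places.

OR = (340 × 1767) / (1925 × 1162) = 600780/2236850 ≈ 0.27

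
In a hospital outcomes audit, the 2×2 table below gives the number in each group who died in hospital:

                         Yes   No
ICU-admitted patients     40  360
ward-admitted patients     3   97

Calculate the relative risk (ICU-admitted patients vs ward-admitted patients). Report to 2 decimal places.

RR ≈ 3.33

risk, ICU-admitted patients = 40/400 = 0.10000
risk, ward-admitted patients = 3/100 = 0.03000
RR = 0.10000 / 0.03000 = 3.33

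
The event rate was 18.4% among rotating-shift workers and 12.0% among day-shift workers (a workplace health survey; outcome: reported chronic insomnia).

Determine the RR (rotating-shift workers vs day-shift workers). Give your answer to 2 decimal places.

RR = 0.1840 / 0.1200 = 1.53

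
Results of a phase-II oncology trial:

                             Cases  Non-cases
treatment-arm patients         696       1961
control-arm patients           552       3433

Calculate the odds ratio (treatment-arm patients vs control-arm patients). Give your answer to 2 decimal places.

OR = (696 × 3433) / (1961 × 552) = 2389368/1082472 ≈ 2.21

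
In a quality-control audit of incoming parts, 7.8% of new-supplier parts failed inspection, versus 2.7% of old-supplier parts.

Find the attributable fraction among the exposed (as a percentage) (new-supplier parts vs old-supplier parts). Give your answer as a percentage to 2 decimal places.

AR% = (0.07800 − 0.02700) / 0.07800 = 0.6538 → 65.38%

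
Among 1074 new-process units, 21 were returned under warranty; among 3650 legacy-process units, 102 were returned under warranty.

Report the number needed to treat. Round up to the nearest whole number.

NNT: 120

risk, new-process units = 21/1074 = 0.019553
risk, legacy-process units = 102/3650 = 0.027945
absolute risk difference = 0.008392
1 / 0.008392 = 119.161 → round up → 120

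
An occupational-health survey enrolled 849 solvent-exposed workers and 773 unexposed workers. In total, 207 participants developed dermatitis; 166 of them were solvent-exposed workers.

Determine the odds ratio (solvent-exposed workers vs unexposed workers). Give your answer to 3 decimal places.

solvent-exposed workers without the outcome: 849 − 166 = 683
unexposed workers with the outcome: 207 − 166 = 41
unexposed workers without the outcome: 773 − 41 = 732
odds, solvent-exposed workers = 166/683 = 0.2430
odds, unexposed workers = 41/732 = 0.0560
OR = 0.2430 / 0.0560 = 4.339

OR ≈ 4.339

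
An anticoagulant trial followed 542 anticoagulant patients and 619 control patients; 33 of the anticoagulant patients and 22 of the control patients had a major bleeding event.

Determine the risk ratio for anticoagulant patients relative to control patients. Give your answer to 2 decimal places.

RR = 1.71

risk, anticoagulant patients = 33/542 = 0.06089
risk, control patients = 22/619 = 0.03554
RR = 0.06089 / 0.03554 = 1.71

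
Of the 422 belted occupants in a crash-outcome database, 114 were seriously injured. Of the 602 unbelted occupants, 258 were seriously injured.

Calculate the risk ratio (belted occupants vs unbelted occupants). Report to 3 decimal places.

0.630

risk, belted occupants = 114/422 = 0.2701
risk, unbelted occupants = 258/602 = 0.4286
RR = 0.2701 / 0.4286 = 0.630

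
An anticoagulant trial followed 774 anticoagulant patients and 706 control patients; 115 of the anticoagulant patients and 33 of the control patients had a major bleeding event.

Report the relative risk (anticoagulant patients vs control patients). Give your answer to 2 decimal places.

3.18

risk, anticoagulant patients = 115/774 = 0.14858
risk, control patients = 33/706 = 0.04674
RR = 0.14858 / 0.04674 = 3.18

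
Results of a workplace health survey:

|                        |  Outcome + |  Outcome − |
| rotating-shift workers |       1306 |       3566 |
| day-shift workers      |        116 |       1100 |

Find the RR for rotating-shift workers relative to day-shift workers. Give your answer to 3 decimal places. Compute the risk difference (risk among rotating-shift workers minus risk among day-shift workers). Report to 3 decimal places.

risk, rotating-shift workers = 1306/4872 = 0.2681
risk, day-shift workers = 116/1216 = 0.0954
RR = 0.2681 / 0.0954 = 2.810
risk difference = 0.2681 − 0.0954 = 0.173

RR = 2.810; RD = 0.173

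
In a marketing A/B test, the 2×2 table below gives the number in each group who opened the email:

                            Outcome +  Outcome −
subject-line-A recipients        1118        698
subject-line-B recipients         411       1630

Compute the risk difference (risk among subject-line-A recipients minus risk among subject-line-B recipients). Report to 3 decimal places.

RD ≈ 0.414

risk, subject-line-A recipients = 1118/1816 = 0.6156
risk, subject-line-B recipients = 411/2041 = 0.2014
risk difference = 0.6156 − 0.2014 = 0.414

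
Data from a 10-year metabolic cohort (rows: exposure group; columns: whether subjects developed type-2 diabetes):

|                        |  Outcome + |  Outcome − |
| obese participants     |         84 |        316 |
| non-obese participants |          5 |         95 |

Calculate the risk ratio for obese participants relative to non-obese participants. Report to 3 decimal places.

RR = 4.200

risk, obese participants = 84/400 = 0.2100
risk, non-obese participants = 5/100 = 0.0500
RR = 0.2100 / 0.0500 = 4.200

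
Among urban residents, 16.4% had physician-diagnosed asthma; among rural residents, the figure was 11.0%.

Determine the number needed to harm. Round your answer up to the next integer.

NNH = 19

absolute risk difference = 0.054000
1 / 0.054000 = 18.519 → round up → 19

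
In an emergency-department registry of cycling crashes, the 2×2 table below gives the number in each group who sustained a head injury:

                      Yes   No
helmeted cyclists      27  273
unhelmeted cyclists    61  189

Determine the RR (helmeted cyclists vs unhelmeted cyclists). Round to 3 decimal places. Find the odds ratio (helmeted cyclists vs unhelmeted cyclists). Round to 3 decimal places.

RR = 0.369; OR = 0.306

risk, helmeted cyclists = 27/300 = 0.0900
risk, unhelmeted cyclists = 61/250 = 0.2440
RR = 0.0900 / 0.2440 = 0.369
odds, helmeted cyclists = 27/273 = 0.0989
odds, unhelmeted cyclists = 61/189 = 0.3228
OR = 0.0989 / 0.3228 = 0.306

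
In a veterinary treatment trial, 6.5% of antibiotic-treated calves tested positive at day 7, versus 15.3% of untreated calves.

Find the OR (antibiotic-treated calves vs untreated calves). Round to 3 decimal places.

0.385

odds, antibiotic-treated calves = 0.0650/0.9350 = 0.0695
odds, untreated calves = 0.1530/0.8470 = 0.1806
OR = 0.0695 / 0.1806 = 0.385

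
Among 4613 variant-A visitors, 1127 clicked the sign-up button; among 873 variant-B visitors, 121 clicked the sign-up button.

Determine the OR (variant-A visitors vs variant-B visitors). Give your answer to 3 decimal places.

OR = (1127 × 752) / (3486 × 121) = 847504/421806 ≈ 2.009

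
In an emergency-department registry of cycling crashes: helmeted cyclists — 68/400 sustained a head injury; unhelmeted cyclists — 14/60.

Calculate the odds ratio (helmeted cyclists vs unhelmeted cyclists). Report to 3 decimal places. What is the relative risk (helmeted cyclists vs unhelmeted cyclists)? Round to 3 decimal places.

odds, helmeted cyclists = 68/332 = 0.2048
odds, unhelmeted cyclists = 14/46 = 0.3043
OR = 0.2048 / 0.3043 = 0.673
risk, helmeted cyclists = 68/400 = 0.1700
risk, unhelmeted cyclists = 14/60 = 0.2333
RR = 0.1700 / 0.2333 = 0.729

OR = 0.673; RR = 0.729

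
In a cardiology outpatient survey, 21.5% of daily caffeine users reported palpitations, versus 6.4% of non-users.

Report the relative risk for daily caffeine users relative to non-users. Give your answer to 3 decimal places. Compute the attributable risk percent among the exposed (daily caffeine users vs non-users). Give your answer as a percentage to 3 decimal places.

RR = 0.2150 / 0.0640 = 3.359
AR% = (0.2150 − 0.0640) / 0.2150 = 0.7023 → 70.233%

RR = 3.359; AR% = 70.233%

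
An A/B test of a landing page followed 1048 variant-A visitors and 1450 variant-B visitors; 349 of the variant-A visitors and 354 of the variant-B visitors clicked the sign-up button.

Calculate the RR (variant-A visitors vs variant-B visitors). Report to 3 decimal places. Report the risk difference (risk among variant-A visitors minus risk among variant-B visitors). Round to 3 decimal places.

RR = 1.364; RD = 0.089

risk, variant-A visitors = 349/1048 = 0.3330
risk, variant-B visitors = 354/1450 = 0.2441
RR = 0.3330 / 0.2441 = 1.364
risk difference = 0.3330 − 0.2441 = 0.089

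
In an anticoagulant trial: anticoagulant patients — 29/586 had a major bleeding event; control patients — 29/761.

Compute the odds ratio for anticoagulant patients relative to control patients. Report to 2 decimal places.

OR = (29 × 732) / (557 × 29) = 21228/16153 ≈ 1.31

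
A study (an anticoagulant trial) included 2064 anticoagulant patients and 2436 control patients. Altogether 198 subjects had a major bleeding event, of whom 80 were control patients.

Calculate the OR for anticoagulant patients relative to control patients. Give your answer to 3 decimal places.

anticoagulant patients with the outcome: 198 − 80 = 118
anticoagulant patients without the outcome: 2064 − 118 = 1946
control patients without the outcome: 2436 − 80 = 2356
odds, anticoagulant patients = 118/1946 = 0.06064
odds, control patients = 80/2356 = 0.03396
OR = 0.06064 / 0.03396 = 1.786

OR ≈ 1.786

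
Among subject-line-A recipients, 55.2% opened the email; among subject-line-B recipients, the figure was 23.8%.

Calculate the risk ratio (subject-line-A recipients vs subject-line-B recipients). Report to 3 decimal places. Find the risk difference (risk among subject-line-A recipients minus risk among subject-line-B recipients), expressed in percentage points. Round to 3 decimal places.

RR = 2.319; RD = 31.400

RR = 0.5520 / 0.2380 = 2.319
risk difference = 0.5520 − 0.2380 = 0.3140 → 31.400 percentage points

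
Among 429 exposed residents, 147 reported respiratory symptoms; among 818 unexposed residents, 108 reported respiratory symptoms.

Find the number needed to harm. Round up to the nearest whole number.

risk, exposed residents = 147/429 = 0.342657
risk, unexposed residents = 108/818 = 0.132029
absolute risk difference = 0.210628
1 / 0.210628 = 4.748 → round up → 5

NNH = 5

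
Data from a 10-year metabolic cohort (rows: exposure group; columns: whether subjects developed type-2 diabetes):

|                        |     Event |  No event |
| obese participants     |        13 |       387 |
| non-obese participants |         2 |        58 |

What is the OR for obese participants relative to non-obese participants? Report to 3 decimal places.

OR = (13 × 58) / (387 × 2) = 754/774 ≈ 0.974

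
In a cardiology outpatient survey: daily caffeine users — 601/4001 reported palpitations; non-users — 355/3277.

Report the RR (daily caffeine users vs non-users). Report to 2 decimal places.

risk, daily caffeine users = 601/4001 = 0.1502
risk, non-users = 355/3277 = 0.1083
RR = 0.1502 / 0.1083 = 1.39

1.39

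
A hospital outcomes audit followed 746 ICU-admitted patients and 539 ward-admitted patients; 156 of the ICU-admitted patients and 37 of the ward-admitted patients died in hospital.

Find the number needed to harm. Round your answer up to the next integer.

risk, ICU-admitted patients = 156/746 = 0.209115
risk, ward-admitted patients = 37/539 = 0.068646
absolute risk difference = 0.140470
1 / 0.140470 = 7.119 → round up → 8

NNH = 8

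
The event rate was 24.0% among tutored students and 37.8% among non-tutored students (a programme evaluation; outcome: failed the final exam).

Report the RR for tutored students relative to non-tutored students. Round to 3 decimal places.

RR = 0.2400 / 0.3780 = 0.635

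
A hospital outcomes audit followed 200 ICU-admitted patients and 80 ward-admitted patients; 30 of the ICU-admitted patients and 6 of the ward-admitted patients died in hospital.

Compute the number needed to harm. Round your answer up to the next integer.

risk, ICU-admitted patients = 30/200 = 0.150000
risk, ward-admitted patients = 6/80 = 0.075000
absolute risk difference = 0.075000
1 / 0.075000 = 13.333 → round up → 14

NNH = 14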